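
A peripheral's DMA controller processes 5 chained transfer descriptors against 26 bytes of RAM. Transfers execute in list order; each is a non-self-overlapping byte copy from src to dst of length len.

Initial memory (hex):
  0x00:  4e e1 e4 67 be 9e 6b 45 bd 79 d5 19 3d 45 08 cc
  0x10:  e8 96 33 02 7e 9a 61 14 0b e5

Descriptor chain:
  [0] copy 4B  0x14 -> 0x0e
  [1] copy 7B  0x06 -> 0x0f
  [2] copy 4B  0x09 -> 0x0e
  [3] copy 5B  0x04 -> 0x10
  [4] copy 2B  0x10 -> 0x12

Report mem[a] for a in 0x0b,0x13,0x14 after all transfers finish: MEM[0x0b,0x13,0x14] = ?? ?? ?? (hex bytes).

MEM[0x0b,0x13,0x14] = 19 9e bd

  after D0: wrote 4B at 0x0e = 7e9a6114
  after D1: wrote 7B at 0x0f = 6b45bd79d5193d
  after D2: wrote 4B at 0x0e = 79d5193d
  after D3: wrote 5B at 0x10 = be9e6b45bd
  after D4: wrote 2B at 0x12 = be9e
query mem[0x0b]=0x19, mem[0x13]=0x9e, mem[0x14]=0xbd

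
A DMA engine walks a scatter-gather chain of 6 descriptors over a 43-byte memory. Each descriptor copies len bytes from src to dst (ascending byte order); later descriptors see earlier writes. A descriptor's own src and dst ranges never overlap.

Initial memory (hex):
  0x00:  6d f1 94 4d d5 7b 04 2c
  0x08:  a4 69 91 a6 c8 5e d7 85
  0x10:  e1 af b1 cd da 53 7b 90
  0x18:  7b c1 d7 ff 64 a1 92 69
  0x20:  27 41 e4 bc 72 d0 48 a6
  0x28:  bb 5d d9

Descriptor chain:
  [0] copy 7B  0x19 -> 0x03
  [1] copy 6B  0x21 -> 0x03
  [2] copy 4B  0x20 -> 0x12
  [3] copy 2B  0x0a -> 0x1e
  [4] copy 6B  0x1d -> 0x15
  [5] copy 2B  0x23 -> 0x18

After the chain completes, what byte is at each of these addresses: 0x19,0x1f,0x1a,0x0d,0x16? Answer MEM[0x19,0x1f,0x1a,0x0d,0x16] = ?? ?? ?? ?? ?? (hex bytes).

D0: mem[0x03..0x09] <- [c1 d7 ff 64 a1 92 69]
D1: mem[0x03..0x08] <- [41 e4 bc 72 d0 48]
D2: mem[0x12..0x15] <- [27 41 e4 bc]
D3: mem[0x1e..0x1f] <- [91 a6]
D4: mem[0x15..0x1a] <- [a1 91 a6 27 41 e4]
D5: mem[0x18..0x19] <- [bc 72]
query mem[0x19]=0x72, mem[0x1f]=0xa6, mem[0x1a]=0xe4, mem[0x0d]=0x5e, mem[0x16]=0x91

MEM[0x19,0x1f,0x1a,0x0d,0x16] = 72 a6 e4 5e 91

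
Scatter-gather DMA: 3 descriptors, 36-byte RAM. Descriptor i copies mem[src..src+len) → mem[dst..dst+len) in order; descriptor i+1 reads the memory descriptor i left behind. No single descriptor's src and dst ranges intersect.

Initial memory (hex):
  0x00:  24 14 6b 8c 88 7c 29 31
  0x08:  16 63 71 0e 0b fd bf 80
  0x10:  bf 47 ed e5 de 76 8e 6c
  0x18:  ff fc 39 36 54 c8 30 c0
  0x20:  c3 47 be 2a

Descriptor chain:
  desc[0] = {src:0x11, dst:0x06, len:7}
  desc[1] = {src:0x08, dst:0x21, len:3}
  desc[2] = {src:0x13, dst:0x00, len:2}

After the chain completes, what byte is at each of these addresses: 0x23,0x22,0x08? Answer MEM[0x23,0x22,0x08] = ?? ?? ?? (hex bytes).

  after D0: wrote 7B at 0x06 = 47ede5de768e6c
  after D1: wrote 3B at 0x21 = e5de76
  after D2: wrote 2B at 0x00 = e5de
query mem[0x23]=0x76, mem[0x22]=0xde, mem[0x08]=0xe5

MEM[0x23,0x22,0x08] = 76 de e5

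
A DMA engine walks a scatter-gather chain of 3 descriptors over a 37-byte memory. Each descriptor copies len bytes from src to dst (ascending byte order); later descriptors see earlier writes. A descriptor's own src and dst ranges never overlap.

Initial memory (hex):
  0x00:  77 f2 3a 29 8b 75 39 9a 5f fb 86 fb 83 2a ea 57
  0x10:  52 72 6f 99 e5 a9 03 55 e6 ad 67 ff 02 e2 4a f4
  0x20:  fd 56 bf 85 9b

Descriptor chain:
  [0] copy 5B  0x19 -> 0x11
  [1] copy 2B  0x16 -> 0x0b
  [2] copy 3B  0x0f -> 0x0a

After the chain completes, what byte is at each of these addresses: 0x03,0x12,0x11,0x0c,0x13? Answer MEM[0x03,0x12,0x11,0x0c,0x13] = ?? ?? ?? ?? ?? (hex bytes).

MEM[0x03,0x12,0x11,0x0c,0x13] = 29 67 ad ad ff

#0 dst[0x11+5] := {0xad,0x67,0xff,0x02,0xe2}
#1 dst[0x0b+2] := {0x03,0x55}
#2 dst[0x0a+3] := {0x57,0x52,0xad}
query mem[0x03]=0x29, mem[0x12]=0x67, mem[0x11]=0xad, mem[0x0c]=0xad, mem[0x13]=0xff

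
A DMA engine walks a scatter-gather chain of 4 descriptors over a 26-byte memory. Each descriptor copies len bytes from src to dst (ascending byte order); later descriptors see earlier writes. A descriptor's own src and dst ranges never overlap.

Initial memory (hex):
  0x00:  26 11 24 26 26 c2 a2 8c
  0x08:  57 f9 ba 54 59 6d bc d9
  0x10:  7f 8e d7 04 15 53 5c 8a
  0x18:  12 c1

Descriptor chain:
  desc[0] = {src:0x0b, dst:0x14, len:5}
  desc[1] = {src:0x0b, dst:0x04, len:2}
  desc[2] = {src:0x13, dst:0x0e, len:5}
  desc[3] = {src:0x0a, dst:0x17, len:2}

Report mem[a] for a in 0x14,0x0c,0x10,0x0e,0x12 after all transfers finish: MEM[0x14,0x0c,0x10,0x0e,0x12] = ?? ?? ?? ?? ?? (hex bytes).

#0 dst[0x14+5] := {0x54,0x59,0x6d,0xbc,0xd9}
#1 dst[0x04+2] := {0x54,0x59}
#2 dst[0x0e+5] := {0x04,0x54,0x59,0x6d,0xbc}
#3 dst[0x17+2] := {0xba,0x54}
query mem[0x14]=0x54, mem[0x0c]=0x59, mem[0x10]=0x59, mem[0x0e]=0x04, mem[0x12]=0xbc

MEM[0x14,0x0c,0x10,0x0e,0x12] = 54 59 59 04 bc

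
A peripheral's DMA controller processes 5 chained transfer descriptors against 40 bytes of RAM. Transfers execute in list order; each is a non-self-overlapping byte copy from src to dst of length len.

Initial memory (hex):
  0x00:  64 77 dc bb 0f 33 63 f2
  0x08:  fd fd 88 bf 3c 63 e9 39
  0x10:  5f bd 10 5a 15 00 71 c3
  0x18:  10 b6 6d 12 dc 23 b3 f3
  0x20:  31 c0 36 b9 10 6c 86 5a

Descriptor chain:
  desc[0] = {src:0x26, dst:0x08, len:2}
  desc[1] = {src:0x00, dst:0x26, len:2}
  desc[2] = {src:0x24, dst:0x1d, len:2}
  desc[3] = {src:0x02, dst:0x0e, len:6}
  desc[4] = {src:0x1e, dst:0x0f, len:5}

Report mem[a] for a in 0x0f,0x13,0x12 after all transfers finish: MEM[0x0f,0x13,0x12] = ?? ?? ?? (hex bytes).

MEM[0x0f,0x13,0x12] = 6c 36 c0

  after D0: wrote 2B at 0x08 = 865a
  after D1: wrote 2B at 0x26 = 6477
  after D2: wrote 2B at 0x1d = 106c
  after D3: wrote 6B at 0x0e = dcbb0f3363f2
  after D4: wrote 5B at 0x0f = 6cf331c036
query mem[0x0f]=0x6c, mem[0x13]=0x36, mem[0x12]=0xc0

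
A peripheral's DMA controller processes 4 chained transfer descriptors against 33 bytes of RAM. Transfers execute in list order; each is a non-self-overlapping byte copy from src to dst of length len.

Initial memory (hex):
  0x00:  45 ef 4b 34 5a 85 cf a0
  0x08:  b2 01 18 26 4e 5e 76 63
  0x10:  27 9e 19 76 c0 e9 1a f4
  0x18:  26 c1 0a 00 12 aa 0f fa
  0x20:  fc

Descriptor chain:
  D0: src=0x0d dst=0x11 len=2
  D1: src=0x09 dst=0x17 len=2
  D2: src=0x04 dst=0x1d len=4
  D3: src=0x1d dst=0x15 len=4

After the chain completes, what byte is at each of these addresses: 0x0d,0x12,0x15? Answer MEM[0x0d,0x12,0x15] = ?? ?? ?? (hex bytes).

MEM[0x0d,0x12,0x15] = 5e 76 5a

[0] 0x0d->0x11 len=2 : 5e 76
[1] 0x09->0x17 len=2 : 01 18
[2] 0x04->0x1d len=4 : 5a 85 cf a0
[3] 0x1d->0x15 len=4 : 5a 85 cf a0
query mem[0x0d]=0x5e, mem[0x12]=0x76, mem[0x15]=0x5a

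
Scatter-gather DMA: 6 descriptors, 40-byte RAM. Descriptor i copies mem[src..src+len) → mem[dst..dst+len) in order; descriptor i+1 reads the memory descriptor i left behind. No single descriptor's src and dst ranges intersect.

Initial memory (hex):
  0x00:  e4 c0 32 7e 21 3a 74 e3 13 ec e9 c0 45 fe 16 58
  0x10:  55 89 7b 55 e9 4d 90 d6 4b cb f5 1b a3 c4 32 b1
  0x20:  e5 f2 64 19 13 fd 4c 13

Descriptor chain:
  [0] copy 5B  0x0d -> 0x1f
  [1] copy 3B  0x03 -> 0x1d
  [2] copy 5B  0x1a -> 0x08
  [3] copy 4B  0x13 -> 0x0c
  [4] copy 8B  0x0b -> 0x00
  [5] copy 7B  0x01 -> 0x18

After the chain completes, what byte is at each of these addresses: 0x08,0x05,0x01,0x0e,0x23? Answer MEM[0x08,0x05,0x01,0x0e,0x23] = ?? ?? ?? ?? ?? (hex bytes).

MEM[0x08,0x05,0x01,0x0e,0x23] = f5 55 55 4d 89

  after D0: wrote 5B at 0x1f = fe16585589
  after D1: wrote 3B at 0x1d = 7e213a
  after D2: wrote 5B at 0x08 = f51ba37e21
  after D3: wrote 4B at 0x0c = 55e94d90
  after D4: wrote 8B at 0x00 = 7e55e94d9055897b
  after D5: wrote 7B at 0x18 = 55e94d9055897b
query mem[0x08]=0xf5, mem[0x05]=0x55, mem[0x01]=0x55, mem[0x0e]=0x4d, mem[0x23]=0x89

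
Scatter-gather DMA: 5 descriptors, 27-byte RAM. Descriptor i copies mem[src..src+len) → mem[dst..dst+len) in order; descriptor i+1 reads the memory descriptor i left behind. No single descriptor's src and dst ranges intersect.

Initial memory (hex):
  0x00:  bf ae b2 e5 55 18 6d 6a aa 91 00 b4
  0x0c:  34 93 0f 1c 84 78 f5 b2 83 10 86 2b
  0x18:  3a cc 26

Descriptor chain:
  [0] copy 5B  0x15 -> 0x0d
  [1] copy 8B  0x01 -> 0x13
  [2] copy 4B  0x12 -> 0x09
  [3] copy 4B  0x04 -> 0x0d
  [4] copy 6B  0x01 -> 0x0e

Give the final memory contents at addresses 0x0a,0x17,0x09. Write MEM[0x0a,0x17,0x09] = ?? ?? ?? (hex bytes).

MEM[0x0a,0x17,0x09] = ae 18 f5

#0 dst[0x0d+5] := {0x10,0x86,0x2b,0x3a,0xcc}
#1 dst[0x13+8] := {0xae,0xb2,0xe5,0x55,0x18,0x6d,0x6a,0xaa}
#2 dst[0x09+4] := {0xf5,0xae,0xb2,0xe5}
#3 dst[0x0d+4] := {0x55,0x18,0x6d,0x6a}
#4 dst[0x0e+6] := {0xae,0xb2,0xe5,0x55,0x18,0x6d}
query mem[0x0a]=0xae, mem[0x17]=0x18, mem[0x09]=0xf5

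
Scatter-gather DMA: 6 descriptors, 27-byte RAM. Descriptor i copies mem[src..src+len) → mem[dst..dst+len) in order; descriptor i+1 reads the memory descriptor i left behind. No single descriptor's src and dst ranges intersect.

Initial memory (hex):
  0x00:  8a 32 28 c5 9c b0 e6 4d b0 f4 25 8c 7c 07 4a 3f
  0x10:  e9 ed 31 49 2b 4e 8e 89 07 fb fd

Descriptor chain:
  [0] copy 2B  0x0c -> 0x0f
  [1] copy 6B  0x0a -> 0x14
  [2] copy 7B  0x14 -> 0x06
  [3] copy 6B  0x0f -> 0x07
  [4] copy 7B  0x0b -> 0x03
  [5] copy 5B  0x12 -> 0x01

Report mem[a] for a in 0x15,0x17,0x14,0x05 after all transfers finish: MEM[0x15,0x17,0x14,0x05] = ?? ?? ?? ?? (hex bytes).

D0: mem[0x0f..0x10] <- [7c 07]
D1: mem[0x14..0x19] <- [25 8c 7c 07 4a 7c]
D2: mem[0x06..0x0c] <- [25 8c 7c 07 4a 7c fd]
D3: mem[0x07..0x0c] <- [7c 07 ed 31 49 25]
D4: mem[0x03..0x09] <- [49 25 07 4a 7c 07 ed]
D5: mem[0x01..0x05] <- [31 49 25 8c 7c]
query mem[0x15]=0x8c, mem[0x17]=0x07, mem[0x14]=0x25, mem[0x05]=0x7c

MEM[0x15,0x17,0x14,0x05] = 8c 07 25 7c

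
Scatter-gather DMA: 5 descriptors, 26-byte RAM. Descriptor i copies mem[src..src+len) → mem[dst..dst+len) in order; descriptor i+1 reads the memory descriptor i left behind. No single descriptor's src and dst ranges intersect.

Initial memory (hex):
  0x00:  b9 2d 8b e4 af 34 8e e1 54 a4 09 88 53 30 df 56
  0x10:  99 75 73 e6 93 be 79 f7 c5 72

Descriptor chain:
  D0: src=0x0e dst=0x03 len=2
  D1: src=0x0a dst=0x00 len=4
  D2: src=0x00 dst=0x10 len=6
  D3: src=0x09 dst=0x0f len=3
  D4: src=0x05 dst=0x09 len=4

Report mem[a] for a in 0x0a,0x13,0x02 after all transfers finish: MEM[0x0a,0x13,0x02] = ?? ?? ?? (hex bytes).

  after D0: wrote 2B at 0x03 = df56
  after D1: wrote 4B at 0x00 = 09885330
  after D2: wrote 6B at 0x10 = 098853305634
  after D3: wrote 3B at 0x0f = a40988
  after D4: wrote 4B at 0x09 = 348ee154
query mem[0x0a]=0x8e, mem[0x13]=0x30, mem[0x02]=0x53

MEM[0x0a,0x13,0x02] = 8e 30 53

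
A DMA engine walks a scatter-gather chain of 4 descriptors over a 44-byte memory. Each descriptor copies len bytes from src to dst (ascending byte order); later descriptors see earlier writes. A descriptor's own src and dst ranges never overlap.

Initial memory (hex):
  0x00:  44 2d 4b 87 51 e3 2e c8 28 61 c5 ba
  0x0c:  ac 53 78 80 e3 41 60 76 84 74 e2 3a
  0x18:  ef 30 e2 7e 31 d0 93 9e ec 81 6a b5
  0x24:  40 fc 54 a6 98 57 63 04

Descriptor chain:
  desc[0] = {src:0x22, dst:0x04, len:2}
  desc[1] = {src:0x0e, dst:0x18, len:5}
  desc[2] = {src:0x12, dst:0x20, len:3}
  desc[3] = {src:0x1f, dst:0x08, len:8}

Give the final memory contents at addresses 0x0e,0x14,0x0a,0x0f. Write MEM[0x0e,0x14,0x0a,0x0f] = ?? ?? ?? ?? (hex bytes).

[0] 0x22->0x04 len=2 : 6a b5
[1] 0x0e->0x18 len=5 : 78 80 e3 41 60
[2] 0x12->0x20 len=3 : 60 76 84
[3] 0x1f->0x08 len=8 : 9e 60 76 84 b5 40 fc 54
query mem[0x0e]=0xfc, mem[0x14]=0x84, mem[0x0a]=0x76, mem[0x0f]=0x54

MEM[0x0e,0x14,0x0a,0x0f] = fc 84 76 54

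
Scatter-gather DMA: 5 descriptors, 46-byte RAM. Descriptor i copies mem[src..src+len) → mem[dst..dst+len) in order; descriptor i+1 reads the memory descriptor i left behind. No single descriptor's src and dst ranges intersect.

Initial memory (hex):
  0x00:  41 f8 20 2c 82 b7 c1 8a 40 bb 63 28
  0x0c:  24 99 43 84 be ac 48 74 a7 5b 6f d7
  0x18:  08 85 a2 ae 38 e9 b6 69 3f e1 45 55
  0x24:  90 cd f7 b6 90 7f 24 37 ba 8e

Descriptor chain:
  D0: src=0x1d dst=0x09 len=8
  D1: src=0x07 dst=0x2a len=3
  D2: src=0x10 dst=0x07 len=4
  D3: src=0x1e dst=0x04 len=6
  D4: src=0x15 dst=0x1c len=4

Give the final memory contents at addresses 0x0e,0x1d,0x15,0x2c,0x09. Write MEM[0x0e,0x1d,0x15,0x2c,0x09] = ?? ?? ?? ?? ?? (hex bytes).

MEM[0x0e,0x1d,0x15,0x2c,0x09] = 45 6f 5b e9 55

D0: mem[0x09..0x10] <- [e9 b6 69 3f e1 45 55 90]
D1: mem[0x2a..0x2c] <- [8a 40 e9]
D2: mem[0x07..0x0a] <- [90 ac 48 74]
D3: mem[0x04..0x09] <- [b6 69 3f e1 45 55]
D4: mem[0x1c..0x1f] <- [5b 6f d7 08]
query mem[0x0e]=0x45, mem[0x1d]=0x6f, mem[0x15]=0x5b, mem[0x2c]=0xe9, mem[0x09]=0x55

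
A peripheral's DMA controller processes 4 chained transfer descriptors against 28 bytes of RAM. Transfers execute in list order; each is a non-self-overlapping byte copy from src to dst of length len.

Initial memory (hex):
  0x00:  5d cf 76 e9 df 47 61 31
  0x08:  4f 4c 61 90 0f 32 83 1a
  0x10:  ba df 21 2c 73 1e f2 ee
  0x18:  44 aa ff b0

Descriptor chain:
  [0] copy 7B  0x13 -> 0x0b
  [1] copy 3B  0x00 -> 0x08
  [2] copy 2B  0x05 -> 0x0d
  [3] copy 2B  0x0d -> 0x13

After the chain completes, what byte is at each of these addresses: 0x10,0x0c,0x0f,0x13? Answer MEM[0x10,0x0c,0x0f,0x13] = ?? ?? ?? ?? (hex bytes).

MEM[0x10,0x0c,0x0f,0x13] = 44 73 ee 47

#0 dst[0x0b+7] := {0x2c,0x73,0x1e,0xf2,0xee,0x44,0xaa}
#1 dst[0x08+3] := {0x5d,0xcf,0x76}
#2 dst[0x0d+2] := {0x47,0x61}
#3 dst[0x13+2] := {0x47,0x61}
query mem[0x10]=0x44, mem[0x0c]=0x73, mem[0x0f]=0xee, mem[0x13]=0x47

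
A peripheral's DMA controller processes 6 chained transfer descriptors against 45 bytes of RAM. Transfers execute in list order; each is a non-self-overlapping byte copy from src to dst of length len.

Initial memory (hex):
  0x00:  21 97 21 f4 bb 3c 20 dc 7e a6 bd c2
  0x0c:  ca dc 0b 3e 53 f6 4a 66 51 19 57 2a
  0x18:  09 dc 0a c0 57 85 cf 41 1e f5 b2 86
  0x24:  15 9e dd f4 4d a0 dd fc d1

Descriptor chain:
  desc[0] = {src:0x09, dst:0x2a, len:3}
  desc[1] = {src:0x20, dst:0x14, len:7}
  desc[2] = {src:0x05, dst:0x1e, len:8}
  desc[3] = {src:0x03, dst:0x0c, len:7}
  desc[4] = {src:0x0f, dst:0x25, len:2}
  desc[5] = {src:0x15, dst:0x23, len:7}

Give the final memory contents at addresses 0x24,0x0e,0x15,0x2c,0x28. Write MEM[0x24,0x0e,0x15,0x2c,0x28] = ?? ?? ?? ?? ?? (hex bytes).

MEM[0x24,0x0e,0x15,0x2c,0x28] = b2 3c f5 c2 dd

#0 dst[0x2a+3] := {0xa6,0xbd,0xc2}
#1 dst[0x14+7] := {0x1e,0xf5,0xb2,0x86,0x15,0x9e,0xdd}
#2 dst[0x1e+8] := {0x3c,0x20,0xdc,0x7e,0xa6,0xbd,0xc2,0xca}
#3 dst[0x0c+7] := {0xf4,0xbb,0x3c,0x20,0xdc,0x7e,0xa6}
#4 dst[0x25+2] := {0x20,0xdc}
#5 dst[0x23+7] := {0xf5,0xb2,0x86,0x15,0x9e,0xdd,0xc0}
query mem[0x24]=0xb2, mem[0x0e]=0x3c, mem[0x15]=0xf5, mem[0x2c]=0xc2, mem[0x28]=0xdd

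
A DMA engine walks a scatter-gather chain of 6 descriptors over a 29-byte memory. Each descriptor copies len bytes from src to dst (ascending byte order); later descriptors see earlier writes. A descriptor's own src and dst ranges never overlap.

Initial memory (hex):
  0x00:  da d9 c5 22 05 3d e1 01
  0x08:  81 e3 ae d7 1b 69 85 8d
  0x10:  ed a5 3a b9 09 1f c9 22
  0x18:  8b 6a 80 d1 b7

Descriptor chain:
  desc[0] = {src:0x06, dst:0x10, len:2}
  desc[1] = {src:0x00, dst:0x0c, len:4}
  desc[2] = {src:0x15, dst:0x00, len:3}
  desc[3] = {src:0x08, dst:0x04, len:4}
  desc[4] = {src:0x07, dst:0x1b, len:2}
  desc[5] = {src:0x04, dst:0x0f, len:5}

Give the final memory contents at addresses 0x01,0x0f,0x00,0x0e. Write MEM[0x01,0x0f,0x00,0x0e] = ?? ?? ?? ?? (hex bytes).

  after D0: wrote 2B at 0x10 = e101
  after D1: wrote 4B at 0x0c = dad9c522
  after D2: wrote 3B at 0x00 = 1fc922
  after D3: wrote 4B at 0x04 = 81e3aed7
  after D4: wrote 2B at 0x1b = d781
  after D5: wrote 5B at 0x0f = 81e3aed781
query mem[0x01]=0xc9, mem[0x0f]=0x81, mem[0x00]=0x1f, mem[0x0e]=0xc5

MEM[0x01,0x0f,0x00,0x0e] = c9 81 1f c5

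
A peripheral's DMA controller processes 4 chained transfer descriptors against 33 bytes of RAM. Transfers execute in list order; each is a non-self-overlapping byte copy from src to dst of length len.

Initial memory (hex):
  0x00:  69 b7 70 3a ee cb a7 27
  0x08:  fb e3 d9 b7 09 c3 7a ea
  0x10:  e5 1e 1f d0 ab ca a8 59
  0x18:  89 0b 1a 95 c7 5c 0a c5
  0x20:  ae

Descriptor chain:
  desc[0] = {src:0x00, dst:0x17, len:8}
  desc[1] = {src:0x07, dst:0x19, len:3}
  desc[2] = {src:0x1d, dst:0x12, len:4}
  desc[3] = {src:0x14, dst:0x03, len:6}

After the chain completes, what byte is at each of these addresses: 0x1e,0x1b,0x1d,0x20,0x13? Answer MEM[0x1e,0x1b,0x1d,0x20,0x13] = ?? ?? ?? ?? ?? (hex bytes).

  after D0: wrote 8B at 0x17 = 69b7703aeecba727
  after D1: wrote 3B at 0x19 = 27fbe3
  after D2: wrote 4B at 0x12 = a727c5ae
  after D3: wrote 6B at 0x03 = c5aea869b727
query mem[0x1e]=0x27, mem[0x1b]=0xe3, mem[0x1d]=0xa7, mem[0x20]=0xae, mem[0x13]=0x27

MEM[0x1e,0x1b,0x1d,0x20,0x13] = 27 e3 a7 ae 27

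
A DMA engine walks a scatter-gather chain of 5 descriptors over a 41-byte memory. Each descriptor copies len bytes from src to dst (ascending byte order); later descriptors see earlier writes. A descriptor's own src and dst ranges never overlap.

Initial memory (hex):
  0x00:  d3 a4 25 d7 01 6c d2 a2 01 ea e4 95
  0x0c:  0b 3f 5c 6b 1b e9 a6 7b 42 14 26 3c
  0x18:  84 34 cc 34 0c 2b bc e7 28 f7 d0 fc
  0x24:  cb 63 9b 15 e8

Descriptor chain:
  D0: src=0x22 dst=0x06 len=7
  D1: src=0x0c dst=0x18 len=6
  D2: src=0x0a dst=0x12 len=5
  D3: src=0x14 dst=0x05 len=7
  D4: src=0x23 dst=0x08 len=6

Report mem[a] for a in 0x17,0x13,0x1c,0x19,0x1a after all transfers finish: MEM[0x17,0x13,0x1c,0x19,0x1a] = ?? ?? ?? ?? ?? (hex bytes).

D0: mem[0x06..0x0c] <- [d0 fc cb 63 9b 15 e8]
D1: mem[0x18..0x1d] <- [e8 3f 5c 6b 1b e9]
D2: mem[0x12..0x16] <- [9b 15 e8 3f 5c]
D3: mem[0x05..0x0b] <- [e8 3f 5c 3c e8 3f 5c]
D4: mem[0x08..0x0d] <- [fc cb 63 9b 15 e8]
query mem[0x17]=0x3c, mem[0x13]=0x15, mem[0x1c]=0x1b, mem[0x19]=0x3f, mem[0x1a]=0x5c

MEM[0x17,0x13,0x1c,0x19,0x1a] = 3c 15 1b 3f 5c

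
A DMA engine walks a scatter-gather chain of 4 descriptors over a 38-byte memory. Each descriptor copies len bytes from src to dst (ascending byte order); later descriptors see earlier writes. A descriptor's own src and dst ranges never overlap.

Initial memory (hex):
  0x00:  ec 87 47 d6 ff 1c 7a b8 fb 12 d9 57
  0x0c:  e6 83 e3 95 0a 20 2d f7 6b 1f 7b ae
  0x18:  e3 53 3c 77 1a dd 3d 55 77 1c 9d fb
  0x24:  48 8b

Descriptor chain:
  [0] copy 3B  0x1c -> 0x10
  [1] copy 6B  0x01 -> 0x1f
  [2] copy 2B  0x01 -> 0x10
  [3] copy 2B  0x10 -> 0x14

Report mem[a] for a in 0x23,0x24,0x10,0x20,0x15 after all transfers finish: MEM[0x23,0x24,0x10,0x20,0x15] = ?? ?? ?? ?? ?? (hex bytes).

MEM[0x23,0x24,0x10,0x20,0x15] = 1c 7a 87 47 47

  after D0: wrote 3B at 0x10 = 1add3d
  after D1: wrote 6B at 0x1f = 8747d6ff1c7a
  after D2: wrote 2B at 0x10 = 8747
  after D3: wrote 2B at 0x14 = 8747
query mem[0x23]=0x1c, mem[0x24]=0x7a, mem[0x10]=0x87, mem[0x20]=0x47, mem[0x15]=0x47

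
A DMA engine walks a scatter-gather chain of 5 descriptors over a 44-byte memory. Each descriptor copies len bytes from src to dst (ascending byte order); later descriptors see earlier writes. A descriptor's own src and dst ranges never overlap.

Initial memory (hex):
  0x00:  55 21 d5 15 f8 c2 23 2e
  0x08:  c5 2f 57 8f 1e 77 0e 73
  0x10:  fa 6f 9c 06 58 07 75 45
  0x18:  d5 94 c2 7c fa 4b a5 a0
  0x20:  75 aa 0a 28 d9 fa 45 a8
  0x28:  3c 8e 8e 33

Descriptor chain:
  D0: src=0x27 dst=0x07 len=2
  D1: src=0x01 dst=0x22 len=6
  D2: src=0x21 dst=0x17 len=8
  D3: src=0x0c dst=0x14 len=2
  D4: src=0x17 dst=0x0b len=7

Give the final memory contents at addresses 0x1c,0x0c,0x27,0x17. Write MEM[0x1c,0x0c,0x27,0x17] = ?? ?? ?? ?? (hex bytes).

MEM[0x1c,0x0c,0x27,0x17] = c2 21 23 aa

D0: mem[0x07..0x08] <- [a8 3c]
D1: mem[0x22..0x27] <- [21 d5 15 f8 c2 23]
D2: mem[0x17..0x1e] <- [aa 21 d5 15 f8 c2 23 3c]
D3: mem[0x14..0x15] <- [1e 77]
D4: mem[0x0b..0x11] <- [aa 21 d5 15 f8 c2 23]
query mem[0x1c]=0xc2, mem[0x0c]=0x21, mem[0x27]=0x23, mem[0x17]=0xaa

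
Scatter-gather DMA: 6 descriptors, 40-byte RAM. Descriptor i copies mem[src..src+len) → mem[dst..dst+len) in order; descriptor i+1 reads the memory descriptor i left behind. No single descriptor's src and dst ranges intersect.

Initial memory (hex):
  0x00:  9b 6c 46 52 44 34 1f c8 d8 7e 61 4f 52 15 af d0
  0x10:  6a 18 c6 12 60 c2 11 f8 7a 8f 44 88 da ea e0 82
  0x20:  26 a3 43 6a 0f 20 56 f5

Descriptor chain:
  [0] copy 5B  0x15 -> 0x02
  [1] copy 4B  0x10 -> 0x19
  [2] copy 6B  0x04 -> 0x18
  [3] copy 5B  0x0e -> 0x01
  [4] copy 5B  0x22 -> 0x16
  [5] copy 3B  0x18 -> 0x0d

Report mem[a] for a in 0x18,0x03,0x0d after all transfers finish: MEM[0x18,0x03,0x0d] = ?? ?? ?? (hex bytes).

#0 dst[0x02+5] := {0xc2,0x11,0xf8,0x7a,0x8f}
#1 dst[0x19+4] := {0x6a,0x18,0xc6,0x12}
#2 dst[0x18+6] := {0xf8,0x7a,0x8f,0xc8,0xd8,0x7e}
#3 dst[0x01+5] := {0xaf,0xd0,0x6a,0x18,0xc6}
#4 dst[0x16+5] := {0x43,0x6a,0x0f,0x20,0x56}
#5 dst[0x0d+3] := {0x0f,0x20,0x56}
query mem[0x18]=0x0f, mem[0x03]=0x6a, mem[0x0d]=0x0f

MEM[0x18,0x03,0x0d] = 0f 6a 0f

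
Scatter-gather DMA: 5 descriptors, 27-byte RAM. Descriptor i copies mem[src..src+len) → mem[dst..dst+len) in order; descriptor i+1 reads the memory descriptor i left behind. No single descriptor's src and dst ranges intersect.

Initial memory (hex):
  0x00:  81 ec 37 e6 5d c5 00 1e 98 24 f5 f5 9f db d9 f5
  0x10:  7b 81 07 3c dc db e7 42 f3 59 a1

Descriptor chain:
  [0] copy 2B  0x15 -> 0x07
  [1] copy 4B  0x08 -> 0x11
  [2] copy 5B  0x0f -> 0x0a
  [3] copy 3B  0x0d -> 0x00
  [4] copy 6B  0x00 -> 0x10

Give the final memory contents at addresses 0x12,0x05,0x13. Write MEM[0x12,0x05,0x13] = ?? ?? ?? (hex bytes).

  after D0: wrote 2B at 0x07 = dbe7
  after D1: wrote 4B at 0x11 = e724f5f5
  after D2: wrote 5B at 0x0a = f57be724f5
  after D3: wrote 3B at 0x00 = 24f5f5
  after D4: wrote 6B at 0x10 = 24f5f5e65dc5
query mem[0x12]=0xf5, mem[0x05]=0xc5, mem[0x13]=0xe6

MEM[0x12,0x05,0x13] = f5 c5 e6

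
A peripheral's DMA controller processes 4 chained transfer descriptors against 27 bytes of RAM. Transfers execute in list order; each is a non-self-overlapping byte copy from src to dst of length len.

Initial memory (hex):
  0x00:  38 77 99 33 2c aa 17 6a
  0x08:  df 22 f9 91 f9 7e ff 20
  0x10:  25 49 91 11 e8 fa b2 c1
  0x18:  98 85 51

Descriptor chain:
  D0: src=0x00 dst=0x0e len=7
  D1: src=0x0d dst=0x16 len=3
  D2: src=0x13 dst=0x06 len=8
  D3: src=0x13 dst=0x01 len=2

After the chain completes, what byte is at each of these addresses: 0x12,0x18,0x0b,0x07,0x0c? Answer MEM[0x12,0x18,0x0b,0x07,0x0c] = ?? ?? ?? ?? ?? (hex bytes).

#0 dst[0x0e+7] := {0x38,0x77,0x99,0x33,0x2c,0xaa,0x17}
#1 dst[0x16+3] := {0x7e,0x38,0x77}
#2 dst[0x06+8] := {0xaa,0x17,0xfa,0x7e,0x38,0x77,0x85,0x51}
#3 dst[0x01+2] := {0xaa,0x17}
query mem[0x12]=0x2c, mem[0x18]=0x77, mem[0x0b]=0x77, mem[0x07]=0x17, mem[0x0c]=0x85

MEM[0x12,0x18,0x0b,0x07,0x0c] = 2c 77 77 17 85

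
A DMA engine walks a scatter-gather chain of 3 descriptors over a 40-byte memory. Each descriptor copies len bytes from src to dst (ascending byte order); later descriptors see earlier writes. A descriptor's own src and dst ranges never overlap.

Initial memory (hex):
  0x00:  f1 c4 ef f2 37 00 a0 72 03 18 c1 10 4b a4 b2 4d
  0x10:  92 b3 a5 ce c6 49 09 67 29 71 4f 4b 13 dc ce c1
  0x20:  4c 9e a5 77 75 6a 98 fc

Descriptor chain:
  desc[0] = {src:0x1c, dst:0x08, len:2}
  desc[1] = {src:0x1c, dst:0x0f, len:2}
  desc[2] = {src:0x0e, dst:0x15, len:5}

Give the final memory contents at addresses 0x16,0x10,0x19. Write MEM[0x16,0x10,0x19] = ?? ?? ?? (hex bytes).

MEM[0x16,0x10,0x19] = 13 dc a5

#0 dst[0x08+2] := {0x13,0xdc}
#1 dst[0x0f+2] := {0x13,0xdc}
#2 dst[0x15+5] := {0xb2,0x13,0xdc,0xb3,0xa5}
query mem[0x16]=0x13, mem[0x10]=0xdc, mem[0x19]=0xa5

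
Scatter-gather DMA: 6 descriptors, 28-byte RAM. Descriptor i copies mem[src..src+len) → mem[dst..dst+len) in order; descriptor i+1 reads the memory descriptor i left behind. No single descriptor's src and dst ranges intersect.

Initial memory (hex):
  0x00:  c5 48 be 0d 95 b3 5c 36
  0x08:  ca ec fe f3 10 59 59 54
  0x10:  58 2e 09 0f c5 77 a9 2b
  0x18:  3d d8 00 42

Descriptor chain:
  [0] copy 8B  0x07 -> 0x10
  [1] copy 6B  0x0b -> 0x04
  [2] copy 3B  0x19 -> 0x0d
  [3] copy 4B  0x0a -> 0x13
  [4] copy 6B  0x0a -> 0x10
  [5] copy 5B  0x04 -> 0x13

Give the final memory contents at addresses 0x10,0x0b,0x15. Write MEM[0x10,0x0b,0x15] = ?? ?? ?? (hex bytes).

MEM[0x10,0x0b,0x15] = fe f3 59

  after D0: wrote 8B at 0x10 = 36caecfef3105959
  after D1: wrote 6B at 0x04 = f31059595436
  after D2: wrote 3B at 0x0d = d80042
  after D3: wrote 4B at 0x13 = fef310d8
  after D4: wrote 6B at 0x10 = fef310d80042
  after D5: wrote 5B at 0x13 = f310595954
query mem[0x10]=0xfe, mem[0x0b]=0xf3, mem[0x15]=0x59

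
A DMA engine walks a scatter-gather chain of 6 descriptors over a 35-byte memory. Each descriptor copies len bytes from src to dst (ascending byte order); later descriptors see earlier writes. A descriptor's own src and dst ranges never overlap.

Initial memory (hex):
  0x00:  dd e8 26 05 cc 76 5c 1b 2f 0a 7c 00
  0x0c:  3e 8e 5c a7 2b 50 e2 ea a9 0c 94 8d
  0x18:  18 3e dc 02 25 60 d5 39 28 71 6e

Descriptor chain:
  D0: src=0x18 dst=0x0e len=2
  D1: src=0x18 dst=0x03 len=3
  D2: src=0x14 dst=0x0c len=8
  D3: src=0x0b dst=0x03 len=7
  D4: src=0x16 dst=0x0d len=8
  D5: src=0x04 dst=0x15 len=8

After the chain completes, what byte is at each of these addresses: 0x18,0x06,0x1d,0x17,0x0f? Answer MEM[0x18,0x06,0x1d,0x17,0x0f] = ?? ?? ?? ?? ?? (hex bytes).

MEM[0x18,0x06,0x1d,0x17,0x0f] = 8d 94 60 94 18

[0] 0x18->0x0e len=2 : 18 3e
[1] 0x18->0x03 len=3 : 18 3e dc
[2] 0x14->0x0c len=8 : a9 0c 94 8d 18 3e dc 02
[3] 0x0b->0x03 len=7 : 00 a9 0c 94 8d 18 3e
[4] 0x16->0x0d len=8 : 94 8d 18 3e dc 02 25 60
[5] 0x04->0x15 len=8 : a9 0c 94 8d 18 3e 7c 00
query mem[0x18]=0x8d, mem[0x06]=0x94, mem[0x1d]=0x60, mem[0x17]=0x94, mem[0x0f]=0x18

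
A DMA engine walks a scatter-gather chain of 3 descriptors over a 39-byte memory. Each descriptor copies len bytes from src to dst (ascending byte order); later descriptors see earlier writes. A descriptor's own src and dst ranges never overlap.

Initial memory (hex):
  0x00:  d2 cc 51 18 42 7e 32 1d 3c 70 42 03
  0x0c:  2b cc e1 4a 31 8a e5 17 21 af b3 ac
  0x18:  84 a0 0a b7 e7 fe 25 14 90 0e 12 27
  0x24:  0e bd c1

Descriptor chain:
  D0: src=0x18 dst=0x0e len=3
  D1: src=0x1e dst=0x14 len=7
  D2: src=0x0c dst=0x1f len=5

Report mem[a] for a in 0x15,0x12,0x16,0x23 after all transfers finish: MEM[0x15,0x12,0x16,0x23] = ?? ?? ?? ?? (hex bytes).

MEM[0x15,0x12,0x16,0x23] = 14 e5 90 0a

#0 dst[0x0e+3] := {0x84,0xa0,0x0a}
#1 dst[0x14+7] := {0x25,0x14,0x90,0x0e,0x12,0x27,0x0e}
#2 dst[0x1f+5] := {0x2b,0xcc,0x84,0xa0,0x0a}
query mem[0x15]=0x14, mem[0x12]=0xe5, mem[0x16]=0x90, mem[0x23]=0x0a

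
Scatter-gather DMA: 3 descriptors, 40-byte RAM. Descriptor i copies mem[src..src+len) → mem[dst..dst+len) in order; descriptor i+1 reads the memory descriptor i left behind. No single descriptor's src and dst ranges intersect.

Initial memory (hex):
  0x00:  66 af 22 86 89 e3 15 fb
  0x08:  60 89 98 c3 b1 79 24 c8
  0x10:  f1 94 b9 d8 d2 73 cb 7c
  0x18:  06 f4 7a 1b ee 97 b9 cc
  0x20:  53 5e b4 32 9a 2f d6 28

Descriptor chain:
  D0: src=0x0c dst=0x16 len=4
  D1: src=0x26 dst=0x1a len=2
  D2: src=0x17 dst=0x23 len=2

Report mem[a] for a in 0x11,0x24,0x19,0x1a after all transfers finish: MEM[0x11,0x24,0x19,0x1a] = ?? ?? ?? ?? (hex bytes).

MEM[0x11,0x24,0x19,0x1a] = 94 24 c8 d6

#0 dst[0x16+4] := {0xb1,0x79,0x24,0xc8}
#1 dst[0x1a+2] := {0xd6,0x28}
#2 dst[0x23+2] := {0x79,0x24}
query mem[0x11]=0x94, mem[0x24]=0x24, mem[0x19]=0xc8, mem[0x1a]=0xd6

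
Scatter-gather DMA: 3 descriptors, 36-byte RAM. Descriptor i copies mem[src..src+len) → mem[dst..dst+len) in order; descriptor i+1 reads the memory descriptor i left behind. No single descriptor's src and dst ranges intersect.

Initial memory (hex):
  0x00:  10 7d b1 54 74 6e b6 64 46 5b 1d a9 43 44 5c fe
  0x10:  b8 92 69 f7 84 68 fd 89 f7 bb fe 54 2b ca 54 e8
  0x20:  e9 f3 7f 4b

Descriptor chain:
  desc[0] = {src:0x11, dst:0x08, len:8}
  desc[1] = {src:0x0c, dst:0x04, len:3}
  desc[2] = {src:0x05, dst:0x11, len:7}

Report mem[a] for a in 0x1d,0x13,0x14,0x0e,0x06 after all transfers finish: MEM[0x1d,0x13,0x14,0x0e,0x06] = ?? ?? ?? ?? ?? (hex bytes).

  after D0: wrote 8B at 0x08 = 9269f78468fd89f7
  after D1: wrote 3B at 0x04 = 68fd89
  after D2: wrote 7B at 0x11 = fd89649269f784
query mem[0x1d]=0xca, mem[0x13]=0x64, mem[0x14]=0x92, mem[0x0e]=0x89, mem[0x06]=0x89

MEM[0x1d,0x13,0x14,0x0e,0x06] = ca 64 92 89 89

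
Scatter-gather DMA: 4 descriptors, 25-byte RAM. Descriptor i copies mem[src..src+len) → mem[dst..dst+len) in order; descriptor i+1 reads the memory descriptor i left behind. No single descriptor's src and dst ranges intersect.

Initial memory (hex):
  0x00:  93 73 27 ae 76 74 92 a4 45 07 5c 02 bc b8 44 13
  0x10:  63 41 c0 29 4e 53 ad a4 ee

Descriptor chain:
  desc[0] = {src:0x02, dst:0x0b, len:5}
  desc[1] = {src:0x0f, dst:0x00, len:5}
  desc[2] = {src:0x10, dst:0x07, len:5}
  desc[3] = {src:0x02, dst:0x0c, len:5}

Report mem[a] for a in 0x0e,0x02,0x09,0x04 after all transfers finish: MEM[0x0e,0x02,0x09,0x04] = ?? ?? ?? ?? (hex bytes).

MEM[0x0e,0x02,0x09,0x04] = 29 41 c0 29

D0: mem[0x0b..0x0f] <- [27 ae 76 74 92]
D1: mem[0x00..0x04] <- [92 63 41 c0 29]
D2: mem[0x07..0x0b] <- [63 41 c0 29 4e]
D3: mem[0x0c..0x10] <- [41 c0 29 74 92]
query mem[0x0e]=0x29, mem[0x02]=0x41, mem[0x09]=0xc0, mem[0x04]=0x29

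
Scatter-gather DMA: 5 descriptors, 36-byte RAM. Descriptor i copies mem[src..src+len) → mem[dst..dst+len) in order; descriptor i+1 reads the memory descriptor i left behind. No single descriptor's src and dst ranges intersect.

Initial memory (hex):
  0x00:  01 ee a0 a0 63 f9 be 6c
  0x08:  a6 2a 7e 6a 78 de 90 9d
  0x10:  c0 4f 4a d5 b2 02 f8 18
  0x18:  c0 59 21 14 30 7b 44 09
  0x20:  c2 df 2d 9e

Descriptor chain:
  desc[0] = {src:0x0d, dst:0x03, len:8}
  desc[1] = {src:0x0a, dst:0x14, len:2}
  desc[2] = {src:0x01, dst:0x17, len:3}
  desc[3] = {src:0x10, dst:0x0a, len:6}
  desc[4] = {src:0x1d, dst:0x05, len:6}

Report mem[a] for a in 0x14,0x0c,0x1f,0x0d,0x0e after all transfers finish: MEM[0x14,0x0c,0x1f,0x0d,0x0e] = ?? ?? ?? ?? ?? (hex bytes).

MEM[0x14,0x0c,0x1f,0x0d,0x0e] = b2 4a 09 d5 b2

D0: mem[0x03..0x0a] <- [de 90 9d c0 4f 4a d5 b2]
D1: mem[0x14..0x15] <- [b2 6a]
D2: mem[0x17..0x19] <- [ee a0 de]
D3: mem[0x0a..0x0f] <- [c0 4f 4a d5 b2 6a]
D4: mem[0x05..0x0a] <- [7b 44 09 c2 df 2d]
query mem[0x14]=0xb2, mem[0x0c]=0x4a, mem[0x1f]=0x09, mem[0x0d]=0xd5, mem[0x0e]=0xb2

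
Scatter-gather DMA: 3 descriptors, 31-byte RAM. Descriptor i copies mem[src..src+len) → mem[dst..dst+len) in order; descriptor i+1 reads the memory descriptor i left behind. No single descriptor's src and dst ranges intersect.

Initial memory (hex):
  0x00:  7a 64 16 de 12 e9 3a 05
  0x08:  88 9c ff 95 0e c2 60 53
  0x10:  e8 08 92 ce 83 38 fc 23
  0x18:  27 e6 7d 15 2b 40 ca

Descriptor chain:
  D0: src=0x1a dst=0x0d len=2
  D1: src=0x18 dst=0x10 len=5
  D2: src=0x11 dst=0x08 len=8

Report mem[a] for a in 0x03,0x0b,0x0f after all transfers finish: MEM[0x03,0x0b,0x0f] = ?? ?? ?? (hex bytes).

[0] 0x1a->0x0d len=2 : 7d 15
[1] 0x18->0x10 len=5 : 27 e6 7d 15 2b
[2] 0x11->0x08 len=8 : e6 7d 15 2b 38 fc 23 27
query mem[0x03]=0xde, mem[0x0b]=0x2b, mem[0x0f]=0x27

MEM[0x03,0x0b,0x0f] = de 2b 27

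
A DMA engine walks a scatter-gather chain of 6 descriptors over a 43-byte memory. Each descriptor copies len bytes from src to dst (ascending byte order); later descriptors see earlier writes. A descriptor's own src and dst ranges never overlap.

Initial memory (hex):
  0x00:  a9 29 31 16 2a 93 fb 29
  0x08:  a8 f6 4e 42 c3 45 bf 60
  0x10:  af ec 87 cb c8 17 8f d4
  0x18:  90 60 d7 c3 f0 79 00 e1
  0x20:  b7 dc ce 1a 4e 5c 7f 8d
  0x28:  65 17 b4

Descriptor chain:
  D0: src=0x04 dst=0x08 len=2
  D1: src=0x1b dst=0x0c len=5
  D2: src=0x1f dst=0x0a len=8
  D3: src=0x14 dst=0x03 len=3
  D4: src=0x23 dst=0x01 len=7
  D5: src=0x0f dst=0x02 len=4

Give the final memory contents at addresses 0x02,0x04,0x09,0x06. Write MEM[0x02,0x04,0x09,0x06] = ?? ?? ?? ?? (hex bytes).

MEM[0x02,0x04,0x09,0x06] = 4e 7f 93 65

  after D0: wrote 2B at 0x08 = 2a93
  after D1: wrote 5B at 0x0c = c3f07900e1
  after D2: wrote 8B at 0x0a = e1b7dcce1a4e5c7f
  after D3: wrote 3B at 0x03 = c8178f
  after D4: wrote 7B at 0x01 = 1a4e5c7f8d6517
  after D5: wrote 4B at 0x02 = 4e5c7f87
query mem[0x02]=0x4e, mem[0x04]=0x7f, mem[0x09]=0x93, mem[0x06]=0x65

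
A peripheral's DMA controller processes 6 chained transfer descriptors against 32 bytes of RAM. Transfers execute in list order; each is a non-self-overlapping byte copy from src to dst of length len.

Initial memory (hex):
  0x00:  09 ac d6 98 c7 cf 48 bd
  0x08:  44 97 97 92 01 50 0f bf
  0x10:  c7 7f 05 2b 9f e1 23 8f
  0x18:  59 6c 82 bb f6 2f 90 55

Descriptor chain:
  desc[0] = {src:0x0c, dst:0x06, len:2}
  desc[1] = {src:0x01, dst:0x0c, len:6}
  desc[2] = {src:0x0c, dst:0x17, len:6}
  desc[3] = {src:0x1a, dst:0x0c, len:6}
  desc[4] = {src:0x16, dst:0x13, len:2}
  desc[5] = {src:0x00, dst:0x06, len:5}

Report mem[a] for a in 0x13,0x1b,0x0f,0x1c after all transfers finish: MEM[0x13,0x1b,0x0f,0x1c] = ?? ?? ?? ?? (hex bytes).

D0: mem[0x06..0x07] <- [01 50]
D1: mem[0x0c..0x11] <- [ac d6 98 c7 cf 01]
D2: mem[0x17..0x1c] <- [ac d6 98 c7 cf 01]
D3: mem[0x0c..0x11] <- [c7 cf 01 2f 90 55]
D4: mem[0x13..0x14] <- [23 ac]
D5: mem[0x06..0x0a] <- [09 ac d6 98 c7]
query mem[0x13]=0x23, mem[0x1b]=0xcf, mem[0x0f]=0x2f, mem[0x1c]=0x01

MEM[0x13,0x1b,0x0f,0x1c] = 23 cf 2f 01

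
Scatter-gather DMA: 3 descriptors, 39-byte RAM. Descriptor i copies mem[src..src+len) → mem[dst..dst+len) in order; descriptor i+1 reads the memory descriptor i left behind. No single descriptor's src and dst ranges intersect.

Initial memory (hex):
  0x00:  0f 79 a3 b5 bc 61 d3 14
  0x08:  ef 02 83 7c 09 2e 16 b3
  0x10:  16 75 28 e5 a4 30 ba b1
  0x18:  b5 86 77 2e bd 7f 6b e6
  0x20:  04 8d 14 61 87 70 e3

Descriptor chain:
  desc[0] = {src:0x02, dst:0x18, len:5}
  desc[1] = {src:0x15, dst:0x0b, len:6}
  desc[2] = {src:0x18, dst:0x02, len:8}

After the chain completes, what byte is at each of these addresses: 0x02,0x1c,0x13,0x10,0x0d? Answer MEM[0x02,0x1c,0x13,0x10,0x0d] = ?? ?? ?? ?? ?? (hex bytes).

#0 dst[0x18+5] := {0xa3,0xb5,0xbc,0x61,0xd3}
#1 dst[0x0b+6] := {0x30,0xba,0xb1,0xa3,0xb5,0xbc}
#2 dst[0x02+8] := {0xa3,0xb5,0xbc,0x61,0xd3,0x7f,0x6b,0xe6}
query mem[0x02]=0xa3, mem[0x1c]=0xd3, mem[0x13]=0xe5, mem[0x10]=0xbc, mem[0x0d]=0xb1

MEM[0x02,0x1c,0x13,0x10,0x0d] = a3 d3 e5 bc b1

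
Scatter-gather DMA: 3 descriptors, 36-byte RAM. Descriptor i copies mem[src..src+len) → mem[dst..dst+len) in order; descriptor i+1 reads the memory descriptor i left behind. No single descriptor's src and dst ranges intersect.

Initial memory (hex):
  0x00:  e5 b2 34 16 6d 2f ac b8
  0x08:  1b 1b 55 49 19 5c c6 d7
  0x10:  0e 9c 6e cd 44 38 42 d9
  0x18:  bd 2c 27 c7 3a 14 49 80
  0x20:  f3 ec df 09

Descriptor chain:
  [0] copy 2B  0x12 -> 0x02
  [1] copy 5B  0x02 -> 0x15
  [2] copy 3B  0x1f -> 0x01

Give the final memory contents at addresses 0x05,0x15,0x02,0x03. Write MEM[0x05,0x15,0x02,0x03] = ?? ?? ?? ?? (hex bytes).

MEM[0x05,0x15,0x02,0x03] = 2f 6e f3 ec

#0 dst[0x02+2] := {0x6e,0xcd}
#1 dst[0x15+5] := {0x6e,0xcd,0x6d,0x2f,0xac}
#2 dst[0x01+3] := {0x80,0xf3,0xec}
query mem[0x05]=0x2f, mem[0x15]=0x6e, mem[0x02]=0xf3, mem[0x03]=0xec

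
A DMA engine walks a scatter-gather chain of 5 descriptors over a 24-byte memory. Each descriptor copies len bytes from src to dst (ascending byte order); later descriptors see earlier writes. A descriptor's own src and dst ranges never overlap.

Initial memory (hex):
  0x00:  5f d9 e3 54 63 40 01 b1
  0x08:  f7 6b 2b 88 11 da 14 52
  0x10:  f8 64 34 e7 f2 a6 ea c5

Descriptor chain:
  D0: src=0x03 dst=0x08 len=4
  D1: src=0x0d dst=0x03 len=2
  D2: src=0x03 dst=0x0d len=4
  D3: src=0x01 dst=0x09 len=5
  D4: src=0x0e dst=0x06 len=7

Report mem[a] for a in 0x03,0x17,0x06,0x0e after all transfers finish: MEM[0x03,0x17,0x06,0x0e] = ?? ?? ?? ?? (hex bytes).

  after D0: wrote 4B at 0x08 = 54634001
  after D1: wrote 2B at 0x03 = da14
  after D2: wrote 4B at 0x0d = da144001
  after D3: wrote 5B at 0x09 = d9e3da1440
  after D4: wrote 7B at 0x06 = 1440016434e7f2
query mem[0x03]=0xda, mem[0x17]=0xc5, mem[0x06]=0x14, mem[0x0e]=0x14

MEM[0x03,0x17,0x06,0x0e] = da c5 14 14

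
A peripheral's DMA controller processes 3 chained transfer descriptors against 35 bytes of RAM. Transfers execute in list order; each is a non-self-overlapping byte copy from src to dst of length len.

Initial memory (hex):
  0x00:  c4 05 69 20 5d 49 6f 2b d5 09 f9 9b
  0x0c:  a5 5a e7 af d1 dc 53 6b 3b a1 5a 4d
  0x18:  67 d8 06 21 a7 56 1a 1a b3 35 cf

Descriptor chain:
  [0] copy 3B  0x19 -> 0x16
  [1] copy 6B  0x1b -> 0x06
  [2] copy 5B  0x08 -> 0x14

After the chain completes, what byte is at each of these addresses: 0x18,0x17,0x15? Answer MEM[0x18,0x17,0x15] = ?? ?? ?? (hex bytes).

  after D0: wrote 3B at 0x16 = d80621
  after D1: wrote 6B at 0x06 = 21a7561a1ab3
  after D2: wrote 5B at 0x14 = 561a1ab3a5
query mem[0x18]=0xa5, mem[0x17]=0xb3, mem[0x15]=0x1a

MEM[0x18,0x17,0x15] = a5 b3 1a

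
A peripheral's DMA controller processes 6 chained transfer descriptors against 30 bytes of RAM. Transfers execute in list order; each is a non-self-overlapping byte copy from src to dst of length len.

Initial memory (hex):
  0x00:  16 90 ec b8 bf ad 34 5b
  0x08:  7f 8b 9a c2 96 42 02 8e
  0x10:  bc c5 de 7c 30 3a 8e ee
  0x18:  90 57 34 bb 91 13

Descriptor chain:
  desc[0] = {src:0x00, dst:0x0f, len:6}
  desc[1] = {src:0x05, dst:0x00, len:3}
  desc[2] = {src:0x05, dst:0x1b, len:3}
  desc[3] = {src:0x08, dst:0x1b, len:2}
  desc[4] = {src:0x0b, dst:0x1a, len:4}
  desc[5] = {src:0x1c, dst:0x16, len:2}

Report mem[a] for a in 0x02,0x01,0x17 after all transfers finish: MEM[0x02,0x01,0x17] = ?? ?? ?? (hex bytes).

MEM[0x02,0x01,0x17] = 5b 34 02

#0 dst[0x0f+6] := {0x16,0x90,0xec,0xb8,0xbf,0xad}
#1 dst[0x00+3] := {0xad,0x34,0x5b}
#2 dst[0x1b+3] := {0xad,0x34,0x5b}
#3 dst[0x1b+2] := {0x7f,0x8b}
#4 dst[0x1a+4] := {0xc2,0x96,0x42,0x02}
#5 dst[0x16+2] := {0x42,0x02}
query mem[0x02]=0x5b, mem[0x01]=0x34, mem[0x17]=0x02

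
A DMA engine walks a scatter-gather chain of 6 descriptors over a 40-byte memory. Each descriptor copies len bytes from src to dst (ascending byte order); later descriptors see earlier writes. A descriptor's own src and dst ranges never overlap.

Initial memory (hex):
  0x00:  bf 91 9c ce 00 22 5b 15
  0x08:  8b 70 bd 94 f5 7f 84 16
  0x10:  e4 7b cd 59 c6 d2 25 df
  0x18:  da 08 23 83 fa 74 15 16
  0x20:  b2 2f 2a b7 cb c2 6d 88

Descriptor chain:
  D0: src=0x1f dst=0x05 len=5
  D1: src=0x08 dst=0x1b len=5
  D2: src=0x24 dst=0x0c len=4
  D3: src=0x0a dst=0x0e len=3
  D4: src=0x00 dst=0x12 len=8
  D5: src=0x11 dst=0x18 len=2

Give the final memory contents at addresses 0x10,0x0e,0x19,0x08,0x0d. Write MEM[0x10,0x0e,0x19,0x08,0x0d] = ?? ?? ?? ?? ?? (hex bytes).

#0 dst[0x05+5] := {0x16,0xb2,0x2f,0x2a,0xb7}
#1 dst[0x1b+5] := {0x2a,0xb7,0xbd,0x94,0xf5}
#2 dst[0x0c+4] := {0xcb,0xc2,0x6d,0x88}
#3 dst[0x0e+3] := {0xbd,0x94,0xcb}
#4 dst[0x12+8] := {0xbf,0x91,0x9c,0xce,0x00,0x16,0xb2,0x2f}
#5 dst[0x18+2] := {0x7b,0xbf}
query mem[0x10]=0xcb, mem[0x0e]=0xbd, mem[0x19]=0xbf, mem[0x08]=0x2a, mem[0x0d]=0xc2

MEM[0x10,0x0e,0x19,0x08,0x0d] = cb bd bf 2a c2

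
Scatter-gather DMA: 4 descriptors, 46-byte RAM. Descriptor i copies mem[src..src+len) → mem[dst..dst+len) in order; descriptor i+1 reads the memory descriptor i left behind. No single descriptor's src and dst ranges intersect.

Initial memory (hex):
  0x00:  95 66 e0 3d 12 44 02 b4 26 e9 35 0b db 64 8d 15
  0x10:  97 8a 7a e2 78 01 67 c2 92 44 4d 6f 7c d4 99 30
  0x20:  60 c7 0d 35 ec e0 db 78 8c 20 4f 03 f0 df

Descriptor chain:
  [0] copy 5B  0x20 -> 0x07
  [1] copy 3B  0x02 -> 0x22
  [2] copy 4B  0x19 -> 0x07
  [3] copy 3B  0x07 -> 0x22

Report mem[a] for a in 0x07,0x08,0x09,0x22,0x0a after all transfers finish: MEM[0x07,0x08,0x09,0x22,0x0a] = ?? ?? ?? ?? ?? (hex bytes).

#0 dst[0x07+5] := {0x60,0xc7,0x0d,0x35,0xec}
#1 dst[0x22+3] := {0xe0,0x3d,0x12}
#2 dst[0x07+4] := {0x44,0x4d,0x6f,0x7c}
#3 dst[0x22+3] := {0x44,0x4d,0x6f}
query mem[0x07]=0x44, mem[0x08]=0x4d, mem[0x09]=0x6f, mem[0x22]=0x44, mem[0x0a]=0x7c

MEM[0x07,0x08,0x09,0x22,0x0a] = 44 4d 6f 44 7c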